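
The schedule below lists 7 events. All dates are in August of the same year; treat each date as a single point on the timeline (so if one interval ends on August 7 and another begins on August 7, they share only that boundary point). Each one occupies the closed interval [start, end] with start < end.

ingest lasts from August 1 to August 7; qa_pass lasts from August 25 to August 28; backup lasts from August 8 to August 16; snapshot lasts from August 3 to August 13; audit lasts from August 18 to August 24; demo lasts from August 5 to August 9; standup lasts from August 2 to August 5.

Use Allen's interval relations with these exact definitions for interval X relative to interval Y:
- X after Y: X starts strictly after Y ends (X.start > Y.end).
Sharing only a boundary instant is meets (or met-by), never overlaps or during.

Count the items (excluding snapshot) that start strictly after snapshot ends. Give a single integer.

Target snapshot = [August 3, August 13].
audit [August 18, August 24] → after → counts.
backup [August 8, August 16] → overlapped-by → no.
demo [August 5, August 9] → during → no.
ingest [August 1, August 7] → overlaps → no.
qa_pass [August 25, August 28] → after → counts.
standup [August 2, August 5] → overlaps → no.
Total: 2.

2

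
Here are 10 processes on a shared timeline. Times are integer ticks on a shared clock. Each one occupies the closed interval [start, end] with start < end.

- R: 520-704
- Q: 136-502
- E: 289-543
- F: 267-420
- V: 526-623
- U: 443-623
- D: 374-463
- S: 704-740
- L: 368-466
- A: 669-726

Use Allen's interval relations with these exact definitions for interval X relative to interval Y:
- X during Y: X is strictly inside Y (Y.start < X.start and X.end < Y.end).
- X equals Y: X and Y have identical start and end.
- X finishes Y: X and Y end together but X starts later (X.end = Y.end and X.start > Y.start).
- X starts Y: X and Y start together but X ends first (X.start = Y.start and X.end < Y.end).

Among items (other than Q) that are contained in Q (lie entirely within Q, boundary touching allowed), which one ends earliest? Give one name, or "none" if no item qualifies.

F

Target Q = [136, 502].
A [669, 726] → after → excluded.
D [374, 463] → during → candidate.
E [289, 543] → overlapped-by → excluded.
F [267, 420] → during → candidate.
L [368, 466] → during → candidate.
R [520, 704] → after → excluded.
S [704, 740] → after → excluded.
U [443, 623] → overlapped-by → excluded.
V [526, 623] → after → excluded.
Among candidates, earliest end is 420 → F.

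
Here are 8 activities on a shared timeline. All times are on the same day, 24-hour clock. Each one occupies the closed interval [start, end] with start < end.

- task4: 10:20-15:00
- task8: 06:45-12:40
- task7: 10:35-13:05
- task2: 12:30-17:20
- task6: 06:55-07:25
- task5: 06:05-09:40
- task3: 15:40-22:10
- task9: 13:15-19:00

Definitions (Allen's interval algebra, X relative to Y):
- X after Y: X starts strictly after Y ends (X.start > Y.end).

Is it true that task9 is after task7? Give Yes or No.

Yes

task9 = [13:15, 19:00], task7 = [10:35, 13:05].
Actual relation of task9 to task7: after.
Asked whether 'after' holds → Yes.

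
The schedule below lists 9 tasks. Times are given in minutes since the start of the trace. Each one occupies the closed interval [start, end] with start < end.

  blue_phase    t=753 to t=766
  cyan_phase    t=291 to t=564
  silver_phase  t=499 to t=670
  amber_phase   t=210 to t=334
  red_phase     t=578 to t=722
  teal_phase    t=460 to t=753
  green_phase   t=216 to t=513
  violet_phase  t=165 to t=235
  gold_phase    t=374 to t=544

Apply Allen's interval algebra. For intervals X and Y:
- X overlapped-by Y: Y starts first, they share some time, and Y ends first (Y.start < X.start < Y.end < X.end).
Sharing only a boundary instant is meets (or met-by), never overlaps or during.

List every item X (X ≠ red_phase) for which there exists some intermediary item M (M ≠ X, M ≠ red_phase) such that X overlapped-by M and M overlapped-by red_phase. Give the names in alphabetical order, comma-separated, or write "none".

Target red_phase = [t=578, t=722].
Intermediaries M with M overlapped-by red_phase: none.
Union: none.

none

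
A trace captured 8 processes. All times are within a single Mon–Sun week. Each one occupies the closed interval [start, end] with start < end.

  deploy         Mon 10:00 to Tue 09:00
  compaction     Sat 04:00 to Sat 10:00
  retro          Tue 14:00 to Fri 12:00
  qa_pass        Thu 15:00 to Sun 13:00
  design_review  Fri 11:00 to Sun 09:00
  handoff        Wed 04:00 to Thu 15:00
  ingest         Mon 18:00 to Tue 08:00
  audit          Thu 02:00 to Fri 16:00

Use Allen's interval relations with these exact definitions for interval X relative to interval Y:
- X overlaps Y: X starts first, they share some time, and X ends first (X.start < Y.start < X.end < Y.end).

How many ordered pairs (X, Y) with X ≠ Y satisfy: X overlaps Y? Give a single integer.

6

Checking all 56 ordered pairs for relation 'overlaps'; matching pairs in alphabetical order:
(audit, design_review): audit overlaps design_review ✓
(audit, qa_pass): audit overlaps qa_pass ✓
(handoff, audit): handoff overlaps audit ✓
(retro, audit): retro overlaps audit ✓
(retro, design_review): retro overlaps design_review ✓
(retro, qa_pass): retro overlaps qa_pass ✓
Count: 6.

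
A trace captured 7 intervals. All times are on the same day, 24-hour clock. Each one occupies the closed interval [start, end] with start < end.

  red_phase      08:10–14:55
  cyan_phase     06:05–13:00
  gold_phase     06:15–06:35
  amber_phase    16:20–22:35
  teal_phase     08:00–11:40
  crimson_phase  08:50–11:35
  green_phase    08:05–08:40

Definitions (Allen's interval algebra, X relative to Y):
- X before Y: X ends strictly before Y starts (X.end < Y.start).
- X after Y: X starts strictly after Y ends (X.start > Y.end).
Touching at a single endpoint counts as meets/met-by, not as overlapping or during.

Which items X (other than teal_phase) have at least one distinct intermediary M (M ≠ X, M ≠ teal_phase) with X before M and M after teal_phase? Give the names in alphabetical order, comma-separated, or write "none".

crimson_phase, cyan_phase, gold_phase, green_phase, red_phase

Target teal_phase = [08:00, 11:40].
Intermediaries M with M after teal_phase: amber_phase.
Via amber_phase — items with X before amber_phase: crimson_phase, cyan_phase, gold_phase, green_phase, red_phase.
Union: crimson_phase, cyan_phase, gold_phase, green_phase, red_phase.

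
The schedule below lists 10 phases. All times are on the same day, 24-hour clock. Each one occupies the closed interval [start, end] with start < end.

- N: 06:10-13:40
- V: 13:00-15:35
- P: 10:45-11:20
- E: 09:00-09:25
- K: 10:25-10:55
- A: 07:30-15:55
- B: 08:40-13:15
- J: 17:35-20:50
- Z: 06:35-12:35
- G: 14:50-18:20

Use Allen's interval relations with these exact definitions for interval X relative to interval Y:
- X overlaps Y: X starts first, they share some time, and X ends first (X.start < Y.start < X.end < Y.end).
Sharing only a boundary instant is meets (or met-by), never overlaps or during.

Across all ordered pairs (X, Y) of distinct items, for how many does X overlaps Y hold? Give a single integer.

Checking all 90 ordered pairs for relation 'overlaps'; matching pairs in alphabetical order:
(A, G): A overlaps G ✓
(B, V): B overlaps V ✓
(G, J): G overlaps J ✓
(K, P): K overlaps P ✓
(N, A): N overlaps A ✓
(N, V): N overlaps V ✓
(V, G): V overlaps G ✓
(Z, A): Z overlaps A ✓
(Z, B): Z overlaps B ✓
Count: 9.

9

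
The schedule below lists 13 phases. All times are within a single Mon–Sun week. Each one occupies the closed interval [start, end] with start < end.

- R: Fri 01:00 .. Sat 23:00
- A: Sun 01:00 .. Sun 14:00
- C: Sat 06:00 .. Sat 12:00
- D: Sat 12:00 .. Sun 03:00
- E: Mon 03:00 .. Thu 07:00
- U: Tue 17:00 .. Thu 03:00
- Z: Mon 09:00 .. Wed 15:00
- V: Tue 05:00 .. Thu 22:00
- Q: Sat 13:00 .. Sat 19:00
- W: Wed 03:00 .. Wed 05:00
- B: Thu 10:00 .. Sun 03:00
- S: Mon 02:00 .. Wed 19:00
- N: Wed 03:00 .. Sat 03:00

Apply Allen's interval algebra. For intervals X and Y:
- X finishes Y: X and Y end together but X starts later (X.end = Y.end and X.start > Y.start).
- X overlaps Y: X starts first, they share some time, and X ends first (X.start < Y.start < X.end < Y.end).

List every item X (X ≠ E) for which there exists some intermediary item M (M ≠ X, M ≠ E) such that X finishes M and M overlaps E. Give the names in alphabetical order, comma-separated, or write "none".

Target E = [Mon 03:00, Thu 07:00].
Intermediaries M with M overlaps E: S.
Via S — items with X finishes S: none.
Union: none.

none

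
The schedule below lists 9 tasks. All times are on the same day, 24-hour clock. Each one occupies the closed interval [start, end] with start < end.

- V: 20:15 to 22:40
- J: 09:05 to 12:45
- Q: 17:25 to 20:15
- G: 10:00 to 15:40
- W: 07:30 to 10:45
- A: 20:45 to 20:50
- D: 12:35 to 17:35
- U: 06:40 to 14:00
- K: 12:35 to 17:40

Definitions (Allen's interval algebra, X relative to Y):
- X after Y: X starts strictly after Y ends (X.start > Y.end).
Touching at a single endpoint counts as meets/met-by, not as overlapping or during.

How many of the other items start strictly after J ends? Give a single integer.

Target J = [09:05, 12:45].
A [20:45, 20:50] → after → counts.
D [12:35, 17:35] → overlapped-by → no.
G [10:00, 15:40] → overlapped-by → no.
K [12:35, 17:40] → overlapped-by → no.
Q [17:25, 20:15] → after → counts.
U [06:40, 14:00] → contains → no.
V [20:15, 22:40] → after → counts.
W [07:30, 10:45] → overlaps → no.
Total: 3.

3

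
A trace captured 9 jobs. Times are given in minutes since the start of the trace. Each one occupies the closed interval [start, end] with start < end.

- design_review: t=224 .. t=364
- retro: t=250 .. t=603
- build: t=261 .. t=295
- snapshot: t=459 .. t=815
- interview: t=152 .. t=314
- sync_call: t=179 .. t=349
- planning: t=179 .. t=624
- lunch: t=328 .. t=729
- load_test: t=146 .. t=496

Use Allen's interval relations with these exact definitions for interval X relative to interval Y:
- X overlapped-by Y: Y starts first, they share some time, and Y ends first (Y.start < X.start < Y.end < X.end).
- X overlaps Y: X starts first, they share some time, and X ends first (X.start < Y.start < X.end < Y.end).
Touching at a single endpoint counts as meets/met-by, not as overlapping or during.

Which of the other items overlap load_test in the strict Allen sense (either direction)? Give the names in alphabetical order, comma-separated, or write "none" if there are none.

lunch, planning, retro, snapshot

Target load_test = [t=146, t=496].
build [t=261, t=295] → during → no.
design_review [t=224, t=364] → during → no.
interview [t=152, t=314] → during → no.
lunch [t=328, t=729] → overlapped-by → yes.
planning [t=179, t=624] → overlapped-by → yes.
retro [t=250, t=603] → overlapped-by → yes.
snapshot [t=459, t=815] → overlapped-by → yes.
sync_call [t=179, t=349] → during → no.
Result: lunch, planning, retro, snapshot.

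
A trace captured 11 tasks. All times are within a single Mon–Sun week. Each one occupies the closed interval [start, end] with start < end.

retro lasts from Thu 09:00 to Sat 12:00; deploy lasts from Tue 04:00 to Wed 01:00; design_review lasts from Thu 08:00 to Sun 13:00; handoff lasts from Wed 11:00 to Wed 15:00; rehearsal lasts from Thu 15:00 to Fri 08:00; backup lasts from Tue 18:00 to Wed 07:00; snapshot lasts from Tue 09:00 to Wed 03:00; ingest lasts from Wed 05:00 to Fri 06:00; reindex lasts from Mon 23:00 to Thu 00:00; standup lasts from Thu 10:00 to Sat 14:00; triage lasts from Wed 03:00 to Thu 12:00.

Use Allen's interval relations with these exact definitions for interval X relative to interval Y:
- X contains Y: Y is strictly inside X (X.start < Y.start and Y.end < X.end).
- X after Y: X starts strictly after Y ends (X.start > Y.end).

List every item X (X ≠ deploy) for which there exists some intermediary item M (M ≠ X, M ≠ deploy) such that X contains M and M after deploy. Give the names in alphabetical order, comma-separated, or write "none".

Target deploy = [Tue 04:00, Wed 01:00].
Intermediaries M with M after deploy: design_review, handoff, ingest, rehearsal, retro, standup, triage.
Via design_review — items with X contains design_review: none.
Via handoff — items with X contains handoff: ingest, reindex, triage.
Via ingest — items with X contains ingest: none.
Via rehearsal — items with X contains rehearsal: design_review, retro, standup.
Via retro — items with X contains retro: design_review.
Via standup — items with X contains standup: design_review.
Via triage — items with X contains triage: none.
Union: design_review, ingest, reindex, retro, standup, triage.

design_review, ingest, reindex, retro, standup, triage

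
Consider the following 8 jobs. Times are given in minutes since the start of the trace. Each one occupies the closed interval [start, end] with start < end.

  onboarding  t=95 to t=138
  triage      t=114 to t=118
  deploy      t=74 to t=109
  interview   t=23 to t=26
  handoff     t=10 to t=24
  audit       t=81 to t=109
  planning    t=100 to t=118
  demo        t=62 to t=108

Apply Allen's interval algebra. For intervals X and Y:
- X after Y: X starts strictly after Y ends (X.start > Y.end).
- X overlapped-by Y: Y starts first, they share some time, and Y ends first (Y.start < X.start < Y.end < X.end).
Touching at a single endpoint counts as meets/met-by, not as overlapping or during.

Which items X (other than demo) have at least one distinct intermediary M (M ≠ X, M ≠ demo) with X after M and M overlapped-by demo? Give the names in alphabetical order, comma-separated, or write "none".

Target demo = [t=62, t=108].
Intermediaries M with M overlapped-by demo: audit, deploy, onboarding, planning.
Via audit — items with X after audit: triage.
Via deploy — items with X after deploy: triage.
Via onboarding — items with X after onboarding: none.
Via planning — items with X after planning: none.
Union: triage.

triage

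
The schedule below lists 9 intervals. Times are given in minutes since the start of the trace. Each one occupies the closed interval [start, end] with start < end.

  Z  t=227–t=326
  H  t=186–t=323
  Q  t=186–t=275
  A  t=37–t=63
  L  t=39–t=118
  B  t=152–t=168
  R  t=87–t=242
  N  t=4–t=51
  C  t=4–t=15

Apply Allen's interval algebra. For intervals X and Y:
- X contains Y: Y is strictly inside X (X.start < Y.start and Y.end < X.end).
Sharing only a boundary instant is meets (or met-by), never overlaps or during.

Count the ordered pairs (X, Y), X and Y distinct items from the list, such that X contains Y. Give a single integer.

Checking all 72 ordered pairs for relation 'contains'; matching pairs in alphabetical order:
(R, B): R contains B ✓
Count: 1.

1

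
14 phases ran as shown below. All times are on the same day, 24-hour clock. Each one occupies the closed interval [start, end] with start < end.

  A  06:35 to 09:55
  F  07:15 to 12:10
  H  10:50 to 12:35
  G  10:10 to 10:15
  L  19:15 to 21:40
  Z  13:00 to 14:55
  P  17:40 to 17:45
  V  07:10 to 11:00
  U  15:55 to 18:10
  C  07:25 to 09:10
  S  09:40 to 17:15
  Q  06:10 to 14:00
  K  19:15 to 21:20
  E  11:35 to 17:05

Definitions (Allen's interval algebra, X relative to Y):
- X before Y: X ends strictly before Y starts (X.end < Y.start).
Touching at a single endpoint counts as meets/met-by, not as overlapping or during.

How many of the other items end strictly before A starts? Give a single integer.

Target A = [06:35, 09:55].
C [07:25, 09:10] → during → no.
E [11:35, 17:05] → after → no.
F [07:15, 12:10] → overlapped-by → no.
G [10:10, 10:15] → after → no.
H [10:50, 12:35] → after → no.
K [19:15, 21:20] → after → no.
L [19:15, 21:40] → after → no.
P [17:40, 17:45] → after → no.
Q [06:10, 14:00] → contains → no.
S [09:40, 17:15] → overlapped-by → no.
U [15:55, 18:10] → after → no.
V [07:10, 11:00] → overlapped-by → no.
Z [13:00, 14:55] → after → no.
Total: 0.

0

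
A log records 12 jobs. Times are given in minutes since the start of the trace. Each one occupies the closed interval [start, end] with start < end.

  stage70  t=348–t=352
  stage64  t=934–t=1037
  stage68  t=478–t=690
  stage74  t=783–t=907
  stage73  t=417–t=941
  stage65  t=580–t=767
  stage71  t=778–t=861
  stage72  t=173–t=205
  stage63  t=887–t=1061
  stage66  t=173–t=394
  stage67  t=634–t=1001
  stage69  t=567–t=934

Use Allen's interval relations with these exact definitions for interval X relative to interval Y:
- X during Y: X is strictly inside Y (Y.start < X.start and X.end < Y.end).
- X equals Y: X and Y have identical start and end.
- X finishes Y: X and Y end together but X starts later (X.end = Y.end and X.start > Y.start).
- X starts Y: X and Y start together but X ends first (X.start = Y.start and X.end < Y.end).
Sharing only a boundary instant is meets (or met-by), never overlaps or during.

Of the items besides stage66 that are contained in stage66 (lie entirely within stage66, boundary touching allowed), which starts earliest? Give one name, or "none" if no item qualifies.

stage72

Target stage66 = [t=173, t=394].
stage63 [t=887, t=1061] → after → excluded.
stage64 [t=934, t=1037] → after → excluded.
stage65 [t=580, t=767] → after → excluded.
stage67 [t=634, t=1001] → after → excluded.
stage68 [t=478, t=690] → after → excluded.
stage69 [t=567, t=934] → after → excluded.
stage70 [t=348, t=352] → during → candidate.
stage71 [t=778, t=861] → after → excluded.
stage72 [t=173, t=205] → starts → candidate.
stage73 [t=417, t=941] → after → excluded.
stage74 [t=783, t=907] → after → excluded.
Among candidates, earliest start is t=173 → stage72.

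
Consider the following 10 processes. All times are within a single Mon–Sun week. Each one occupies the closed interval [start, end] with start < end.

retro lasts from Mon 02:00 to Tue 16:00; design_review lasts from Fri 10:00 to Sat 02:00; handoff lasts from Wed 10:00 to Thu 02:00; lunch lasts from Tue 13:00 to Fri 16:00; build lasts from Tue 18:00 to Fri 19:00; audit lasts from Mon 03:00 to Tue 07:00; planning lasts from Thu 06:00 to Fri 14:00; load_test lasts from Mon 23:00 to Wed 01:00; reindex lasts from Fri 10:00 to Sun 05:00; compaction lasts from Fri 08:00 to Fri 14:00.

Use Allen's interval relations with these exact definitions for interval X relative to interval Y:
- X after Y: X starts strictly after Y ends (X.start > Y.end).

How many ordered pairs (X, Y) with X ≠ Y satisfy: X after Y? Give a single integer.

22

Checking all 90 ordered pairs for relation 'after'; matching pairs in alphabetical order:
(build, audit): build after audit ✓
(build, retro): build after retro ✓
(compaction, audit): compaction after audit ✓
(compaction, handoff): compaction after handoff ✓
(compaction, load_test): compaction after load_test ✓
(compaction, retro): compaction after retro ✓
(design_review, audit): design_review after audit ✓
(design_review, handoff): design_review after handoff ✓
(design_review, load_test): design_review after load_test ✓
(design_review, retro): design_review after retro ✓
(handoff, audit): handoff after audit ✓
(handoff, load_test): handoff after load_test ✓
(handoff, retro): handoff after retro ✓
(lunch, audit): lunch after audit ✓
(planning, audit): planning after audit ✓
(planning, handoff): planning after handoff ✓
(planning, load_test): planning after load_test ✓
(planning, retro): planning after retro ✓
(reindex, audit): reindex after audit ✓
(reindex, handoff): reindex after handoff ✓
(reindex, load_test): reindex after load_test ✓
(reindex, retro): reindex after retro ✓
Count: 22.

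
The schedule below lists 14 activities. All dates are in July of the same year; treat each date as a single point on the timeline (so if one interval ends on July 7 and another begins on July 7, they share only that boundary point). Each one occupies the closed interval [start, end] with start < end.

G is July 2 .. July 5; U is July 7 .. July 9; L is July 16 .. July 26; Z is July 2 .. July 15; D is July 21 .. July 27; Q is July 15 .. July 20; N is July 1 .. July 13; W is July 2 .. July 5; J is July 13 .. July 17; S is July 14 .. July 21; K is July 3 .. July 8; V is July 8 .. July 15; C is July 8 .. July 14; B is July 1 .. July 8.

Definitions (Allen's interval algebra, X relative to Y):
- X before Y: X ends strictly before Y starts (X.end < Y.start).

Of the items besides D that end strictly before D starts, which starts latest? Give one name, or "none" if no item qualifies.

Target D = [July 21, July 27].
B [July 1, July 8] → before → candidate.
C [July 8, July 14] → before → candidate.
G [July 2, July 5] → before → candidate.
J [July 13, July 17] → before → candidate.
K [July 3, July 8] → before → candidate.
L [July 16, July 26] → overlaps → excluded.
N [July 1, July 13] → before → candidate.
Q [July 15, July 20] → before → candidate.
S [July 14, July 21] → meets → excluded.
U [July 7, July 9] → before → candidate.
V [July 8, July 15] → before → candidate.
W [July 2, July 5] → before → candidate.
Z [July 2, July 15] → before → candidate.
Among candidates, latest start is July 15 → Q.

Q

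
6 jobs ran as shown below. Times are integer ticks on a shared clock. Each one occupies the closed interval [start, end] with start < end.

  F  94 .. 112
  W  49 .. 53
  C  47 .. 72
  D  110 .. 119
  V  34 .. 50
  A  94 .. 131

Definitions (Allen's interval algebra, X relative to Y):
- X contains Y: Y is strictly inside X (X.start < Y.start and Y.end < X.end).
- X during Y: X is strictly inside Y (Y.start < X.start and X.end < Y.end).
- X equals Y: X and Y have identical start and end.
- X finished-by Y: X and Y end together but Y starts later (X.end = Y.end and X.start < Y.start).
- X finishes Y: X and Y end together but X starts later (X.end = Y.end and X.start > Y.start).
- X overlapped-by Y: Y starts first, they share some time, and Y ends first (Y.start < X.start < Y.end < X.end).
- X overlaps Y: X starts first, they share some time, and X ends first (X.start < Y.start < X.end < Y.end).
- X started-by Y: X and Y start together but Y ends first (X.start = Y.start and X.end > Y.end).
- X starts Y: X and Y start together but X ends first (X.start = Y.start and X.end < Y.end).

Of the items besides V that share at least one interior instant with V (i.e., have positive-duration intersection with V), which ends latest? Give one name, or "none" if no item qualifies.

C

Target V = [34, 50].
A [94, 131] → after → excluded.
C [47, 72] → overlapped-by → candidate.
D [110, 119] → after → excluded.
F [94, 112] → after → excluded.
W [49, 53] → overlapped-by → candidate.
Among candidates, latest end is 72 → C.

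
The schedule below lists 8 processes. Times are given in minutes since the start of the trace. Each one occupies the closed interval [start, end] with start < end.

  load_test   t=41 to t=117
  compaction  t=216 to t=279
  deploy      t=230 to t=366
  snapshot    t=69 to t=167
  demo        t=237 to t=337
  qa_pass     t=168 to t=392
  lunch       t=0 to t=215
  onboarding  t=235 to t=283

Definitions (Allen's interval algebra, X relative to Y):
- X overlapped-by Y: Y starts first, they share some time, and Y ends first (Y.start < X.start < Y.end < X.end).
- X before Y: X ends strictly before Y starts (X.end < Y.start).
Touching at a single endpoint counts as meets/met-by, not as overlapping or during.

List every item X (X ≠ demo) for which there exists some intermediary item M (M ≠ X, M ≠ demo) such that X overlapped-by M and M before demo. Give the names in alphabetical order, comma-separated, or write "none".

qa_pass, snapshot

Target demo = [t=237, t=337].
Intermediaries M with M before demo: load_test, lunch, snapshot.
Via load_test — items with X overlapped-by load_test: snapshot.
Via lunch — items with X overlapped-by lunch: qa_pass.
Via snapshot — items with X overlapped-by snapshot: none.
Union: qa_pass, snapshot.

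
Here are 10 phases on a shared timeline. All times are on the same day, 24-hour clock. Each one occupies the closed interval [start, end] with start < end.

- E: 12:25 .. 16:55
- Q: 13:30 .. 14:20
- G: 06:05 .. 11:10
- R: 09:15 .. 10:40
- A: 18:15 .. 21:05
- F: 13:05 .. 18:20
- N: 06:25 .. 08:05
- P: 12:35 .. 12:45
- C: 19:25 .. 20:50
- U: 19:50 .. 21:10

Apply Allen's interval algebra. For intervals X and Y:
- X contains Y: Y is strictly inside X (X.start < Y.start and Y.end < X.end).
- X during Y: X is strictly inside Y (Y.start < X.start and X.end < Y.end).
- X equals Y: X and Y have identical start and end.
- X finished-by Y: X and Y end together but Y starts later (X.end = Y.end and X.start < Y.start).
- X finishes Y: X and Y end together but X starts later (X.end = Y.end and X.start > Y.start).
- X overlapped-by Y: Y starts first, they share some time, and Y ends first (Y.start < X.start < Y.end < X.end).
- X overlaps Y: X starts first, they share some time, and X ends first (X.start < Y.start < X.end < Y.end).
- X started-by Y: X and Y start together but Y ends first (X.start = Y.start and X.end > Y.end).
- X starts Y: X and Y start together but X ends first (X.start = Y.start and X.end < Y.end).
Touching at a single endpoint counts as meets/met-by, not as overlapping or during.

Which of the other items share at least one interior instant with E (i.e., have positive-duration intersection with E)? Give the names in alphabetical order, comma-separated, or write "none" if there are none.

Target E = [12:25, 16:55].
A [18:15, 21:05] → after → no.
C [19:25, 20:50] → after → no.
F [13:05, 18:20] → overlapped-by → yes.
G [06:05, 11:10] → before → no.
N [06:25, 08:05] → before → no.
P [12:35, 12:45] → during → yes.
Q [13:30, 14:20] → during → yes.
R [09:15, 10:40] → before → no.
U [19:50, 21:10] → after → no.
Result: F, P, Q.

F, P, Q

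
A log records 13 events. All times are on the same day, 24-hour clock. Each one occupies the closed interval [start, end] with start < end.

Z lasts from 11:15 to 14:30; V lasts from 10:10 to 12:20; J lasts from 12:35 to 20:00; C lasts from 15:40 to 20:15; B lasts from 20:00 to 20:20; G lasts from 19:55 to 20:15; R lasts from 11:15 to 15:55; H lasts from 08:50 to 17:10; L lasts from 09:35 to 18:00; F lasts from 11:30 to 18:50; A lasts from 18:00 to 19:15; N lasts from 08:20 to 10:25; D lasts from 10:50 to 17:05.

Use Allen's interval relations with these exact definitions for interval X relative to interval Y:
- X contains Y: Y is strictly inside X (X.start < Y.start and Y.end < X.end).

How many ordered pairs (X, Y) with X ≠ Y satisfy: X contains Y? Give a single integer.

12

Checking all 156 ordered pairs for relation 'contains'; matching pairs in alphabetical order:
(C, A): C contains A ✓
(D, R): D contains R ✓
(D, Z): D contains Z ✓
(H, D): H contains D ✓
(H, R): H contains R ✓
(H, V): H contains V ✓
(H, Z): H contains Z ✓
(J, A): J contains A ✓
(L, D): L contains D ✓
(L, R): L contains R ✓
(L, V): L contains V ✓
(L, Z): L contains Z ✓
Count: 12.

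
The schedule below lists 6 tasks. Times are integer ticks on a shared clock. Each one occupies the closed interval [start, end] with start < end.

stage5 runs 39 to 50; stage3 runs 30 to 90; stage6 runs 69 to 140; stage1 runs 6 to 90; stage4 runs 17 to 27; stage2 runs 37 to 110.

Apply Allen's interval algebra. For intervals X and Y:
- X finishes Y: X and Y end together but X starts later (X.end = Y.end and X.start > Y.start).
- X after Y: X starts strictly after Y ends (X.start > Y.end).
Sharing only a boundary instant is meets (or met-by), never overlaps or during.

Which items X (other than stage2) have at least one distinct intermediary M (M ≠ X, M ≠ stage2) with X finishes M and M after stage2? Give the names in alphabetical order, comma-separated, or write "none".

none

Target stage2 = [37, 110].
Intermediaries M with M after stage2: none.
Union: none.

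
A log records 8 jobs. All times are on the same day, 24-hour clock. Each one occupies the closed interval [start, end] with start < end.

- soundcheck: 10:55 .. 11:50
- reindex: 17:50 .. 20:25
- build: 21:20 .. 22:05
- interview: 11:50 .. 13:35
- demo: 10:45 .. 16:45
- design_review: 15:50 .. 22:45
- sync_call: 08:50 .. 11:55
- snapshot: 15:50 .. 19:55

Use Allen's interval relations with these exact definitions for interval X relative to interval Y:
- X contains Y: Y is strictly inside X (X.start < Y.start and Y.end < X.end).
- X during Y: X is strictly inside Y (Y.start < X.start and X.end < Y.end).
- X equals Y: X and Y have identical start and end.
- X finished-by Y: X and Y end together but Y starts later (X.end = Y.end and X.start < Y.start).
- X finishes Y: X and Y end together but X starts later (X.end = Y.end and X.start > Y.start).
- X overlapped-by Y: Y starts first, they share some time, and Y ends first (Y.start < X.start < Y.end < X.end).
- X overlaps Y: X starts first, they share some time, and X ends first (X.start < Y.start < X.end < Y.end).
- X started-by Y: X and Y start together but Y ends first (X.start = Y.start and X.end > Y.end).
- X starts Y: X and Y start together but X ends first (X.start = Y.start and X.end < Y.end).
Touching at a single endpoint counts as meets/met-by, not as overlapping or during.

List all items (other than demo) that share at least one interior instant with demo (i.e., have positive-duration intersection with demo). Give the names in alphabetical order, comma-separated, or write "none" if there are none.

design_review, interview, snapshot, soundcheck, sync_call

Target demo = [10:45, 16:45].
build [21:20, 22:05] → after → no.
design_review [15:50, 22:45] → overlapped-by → yes.
interview [11:50, 13:35] → during → yes.
reindex [17:50, 20:25] → after → no.
snapshot [15:50, 19:55] → overlapped-by → yes.
soundcheck [10:55, 11:50] → during → yes.
sync_call [08:50, 11:55] → overlaps → yes.
Result: design_review, interview, snapshot, soundcheck, sync_call.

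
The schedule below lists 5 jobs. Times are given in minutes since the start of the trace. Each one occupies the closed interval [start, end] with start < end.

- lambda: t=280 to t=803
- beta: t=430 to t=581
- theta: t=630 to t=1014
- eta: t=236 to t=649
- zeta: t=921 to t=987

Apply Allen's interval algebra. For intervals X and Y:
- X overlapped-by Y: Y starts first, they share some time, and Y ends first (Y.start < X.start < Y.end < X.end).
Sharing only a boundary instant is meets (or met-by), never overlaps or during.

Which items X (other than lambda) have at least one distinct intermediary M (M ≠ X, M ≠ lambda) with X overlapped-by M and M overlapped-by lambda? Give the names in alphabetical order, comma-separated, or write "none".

none

Target lambda = [t=280, t=803].
Intermediaries M with M overlapped-by lambda: theta.
Via theta — items with X overlapped-by theta: none.
Union: none.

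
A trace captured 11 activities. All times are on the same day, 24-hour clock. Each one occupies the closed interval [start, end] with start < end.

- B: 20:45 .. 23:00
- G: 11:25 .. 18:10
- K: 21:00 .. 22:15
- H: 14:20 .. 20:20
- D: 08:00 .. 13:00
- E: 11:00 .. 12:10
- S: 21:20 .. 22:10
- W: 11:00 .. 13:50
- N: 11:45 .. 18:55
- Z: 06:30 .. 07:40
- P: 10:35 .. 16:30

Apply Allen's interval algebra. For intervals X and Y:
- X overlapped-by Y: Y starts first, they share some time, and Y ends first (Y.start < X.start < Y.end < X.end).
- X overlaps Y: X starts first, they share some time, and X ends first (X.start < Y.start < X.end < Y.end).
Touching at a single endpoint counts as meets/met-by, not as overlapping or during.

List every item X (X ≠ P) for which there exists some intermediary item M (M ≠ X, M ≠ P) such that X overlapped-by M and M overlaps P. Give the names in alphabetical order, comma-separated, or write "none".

G, N, W

Target P = [10:35, 16:30].
Intermediaries M with M overlaps P: D.
Via D — items with X overlapped-by D: G, N, W.
Union: G, N, W.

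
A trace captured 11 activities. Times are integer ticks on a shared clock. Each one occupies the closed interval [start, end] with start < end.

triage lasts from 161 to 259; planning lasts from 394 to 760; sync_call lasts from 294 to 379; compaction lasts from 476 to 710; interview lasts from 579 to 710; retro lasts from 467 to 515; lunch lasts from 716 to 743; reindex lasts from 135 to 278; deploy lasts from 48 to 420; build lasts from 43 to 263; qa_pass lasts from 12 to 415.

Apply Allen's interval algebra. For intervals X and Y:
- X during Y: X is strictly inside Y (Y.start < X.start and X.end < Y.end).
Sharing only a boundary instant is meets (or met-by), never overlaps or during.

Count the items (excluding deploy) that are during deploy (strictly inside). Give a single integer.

Target deploy = [48, 420].
build [43, 263] → overlaps → no.
compaction [476, 710] → after → no.
interview [579, 710] → after → no.
lunch [716, 743] → after → no.
planning [394, 760] → overlapped-by → no.
qa_pass [12, 415] → overlaps → no.
reindex [135, 278] → during → counts.
retro [467, 515] → after → no.
sync_call [294, 379] → during → counts.
triage [161, 259] → during → counts.
Total: 3.

3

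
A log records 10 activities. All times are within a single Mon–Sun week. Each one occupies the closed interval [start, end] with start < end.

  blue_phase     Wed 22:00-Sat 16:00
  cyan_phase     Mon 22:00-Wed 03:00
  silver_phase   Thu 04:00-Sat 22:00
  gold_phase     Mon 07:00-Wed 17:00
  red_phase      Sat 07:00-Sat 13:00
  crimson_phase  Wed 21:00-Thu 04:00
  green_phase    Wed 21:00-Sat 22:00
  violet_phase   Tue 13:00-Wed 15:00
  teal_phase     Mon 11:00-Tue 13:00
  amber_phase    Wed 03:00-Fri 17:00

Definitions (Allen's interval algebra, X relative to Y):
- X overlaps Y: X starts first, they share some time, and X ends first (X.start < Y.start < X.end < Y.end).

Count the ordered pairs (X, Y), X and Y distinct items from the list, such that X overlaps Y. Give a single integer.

Checking all 90 ordered pairs for relation 'overlaps'; matching pairs in alphabetical order:
(amber_phase, blue_phase): amber_phase overlaps blue_phase ✓
(amber_phase, green_phase): amber_phase overlaps green_phase ✓
(amber_phase, silver_phase): amber_phase overlaps silver_phase ✓
(blue_phase, silver_phase): blue_phase overlaps silver_phase ✓
(crimson_phase, blue_phase): crimson_phase overlaps blue_phase ✓
(cyan_phase, violet_phase): cyan_phase overlaps violet_phase ✓
(gold_phase, amber_phase): gold_phase overlaps amber_phase ✓
(teal_phase, cyan_phase): teal_phase overlaps cyan_phase ✓
(violet_phase, amber_phase): violet_phase overlaps amber_phase ✓
Count: 9.

9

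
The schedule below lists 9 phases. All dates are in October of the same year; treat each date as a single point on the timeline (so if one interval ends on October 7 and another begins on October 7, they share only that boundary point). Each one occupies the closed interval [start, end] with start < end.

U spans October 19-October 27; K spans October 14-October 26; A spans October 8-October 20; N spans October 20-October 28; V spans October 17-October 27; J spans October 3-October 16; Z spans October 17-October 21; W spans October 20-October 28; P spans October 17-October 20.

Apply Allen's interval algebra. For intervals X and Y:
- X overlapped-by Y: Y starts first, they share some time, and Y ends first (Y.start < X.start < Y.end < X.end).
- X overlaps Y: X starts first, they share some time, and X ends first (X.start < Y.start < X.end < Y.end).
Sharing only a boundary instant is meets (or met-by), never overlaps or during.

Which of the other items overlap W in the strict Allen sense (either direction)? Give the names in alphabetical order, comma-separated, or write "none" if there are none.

K, U, V, Z

Target W = [October 20, October 28].
A [October 8, October 20] → meets → no.
J [October 3, October 16] → before → no.
K [October 14, October 26] → overlaps → yes.
N [October 20, October 28] → equals → no.
P [October 17, October 20] → meets → no.
U [October 19, October 27] → overlaps → yes.
V [October 17, October 27] → overlaps → yes.
Z [October 17, October 21] → overlaps → yes.
Result: K, U, V, Z.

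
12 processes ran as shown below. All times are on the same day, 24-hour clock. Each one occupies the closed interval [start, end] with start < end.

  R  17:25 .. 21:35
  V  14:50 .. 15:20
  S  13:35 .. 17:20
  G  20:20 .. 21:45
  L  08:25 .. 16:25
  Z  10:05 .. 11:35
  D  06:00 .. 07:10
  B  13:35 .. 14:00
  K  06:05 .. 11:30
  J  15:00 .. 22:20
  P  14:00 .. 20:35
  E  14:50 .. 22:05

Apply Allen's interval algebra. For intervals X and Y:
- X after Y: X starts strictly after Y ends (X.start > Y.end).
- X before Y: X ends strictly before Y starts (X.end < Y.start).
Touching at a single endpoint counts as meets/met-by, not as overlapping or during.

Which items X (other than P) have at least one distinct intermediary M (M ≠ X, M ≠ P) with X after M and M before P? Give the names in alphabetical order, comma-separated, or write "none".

Target P = [14:00, 20:35].
Intermediaries M with M before P: D, K, Z.
Via D — items with X after D: B, E, G, J, L, R, S, V, Z.
Via K — items with X after K: B, E, G, J, R, S, V.
Via Z — items with X after Z: B, E, G, J, R, S, V.
Union: B, E, G, J, L, R, S, V, Z.

B, E, G, J, L, R, S, V, Z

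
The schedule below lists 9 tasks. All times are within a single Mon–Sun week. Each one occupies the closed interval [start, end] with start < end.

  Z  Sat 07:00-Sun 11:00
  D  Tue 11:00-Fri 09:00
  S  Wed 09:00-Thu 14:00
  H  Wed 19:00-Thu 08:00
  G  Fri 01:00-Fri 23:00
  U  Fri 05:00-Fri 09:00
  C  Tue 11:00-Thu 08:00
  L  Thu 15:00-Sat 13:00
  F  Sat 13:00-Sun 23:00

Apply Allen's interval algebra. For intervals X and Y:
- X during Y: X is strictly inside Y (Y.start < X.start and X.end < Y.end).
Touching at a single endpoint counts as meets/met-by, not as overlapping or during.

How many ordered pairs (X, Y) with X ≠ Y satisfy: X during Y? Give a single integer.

Checking all 72 ordered pairs for relation 'during'; matching pairs in alphabetical order:
(G, L): G during L ✓
(H, D): H during D ✓
(H, S): H during S ✓
(S, D): S during D ✓
(U, G): U during G ✓
(U, L): U during L ✓
Count: 6.

6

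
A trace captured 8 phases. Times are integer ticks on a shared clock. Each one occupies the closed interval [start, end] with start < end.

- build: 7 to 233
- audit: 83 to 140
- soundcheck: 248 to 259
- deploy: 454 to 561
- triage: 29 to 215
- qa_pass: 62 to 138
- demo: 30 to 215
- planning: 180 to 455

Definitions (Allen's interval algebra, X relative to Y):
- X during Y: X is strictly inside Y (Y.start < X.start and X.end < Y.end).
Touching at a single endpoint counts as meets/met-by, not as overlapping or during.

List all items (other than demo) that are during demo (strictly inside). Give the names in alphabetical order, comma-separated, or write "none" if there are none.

audit, qa_pass

Target demo = [30, 215].
audit [83, 140] → during → yes.
build [7, 233] → contains → no.
deploy [454, 561] → after → no.
planning [180, 455] → overlapped-by → no.
qa_pass [62, 138] → during → yes.
soundcheck [248, 259] → after → no.
triage [29, 215] → finished-by → no.
Result: audit, qa_pass.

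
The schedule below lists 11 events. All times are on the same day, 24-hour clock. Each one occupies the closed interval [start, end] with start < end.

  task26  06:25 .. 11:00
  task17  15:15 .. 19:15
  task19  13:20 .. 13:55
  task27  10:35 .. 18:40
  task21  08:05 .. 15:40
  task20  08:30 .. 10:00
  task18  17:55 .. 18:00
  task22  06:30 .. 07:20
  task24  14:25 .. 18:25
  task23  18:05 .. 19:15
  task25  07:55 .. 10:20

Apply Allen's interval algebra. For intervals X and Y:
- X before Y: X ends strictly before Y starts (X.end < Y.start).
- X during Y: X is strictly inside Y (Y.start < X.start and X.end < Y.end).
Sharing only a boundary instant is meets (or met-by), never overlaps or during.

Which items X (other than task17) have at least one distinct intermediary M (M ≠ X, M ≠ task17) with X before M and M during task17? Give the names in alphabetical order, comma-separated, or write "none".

task19, task20, task21, task22, task25, task26

Target task17 = [15:15, 19:15].
Intermediaries M with M during task17: task18.
Via task18 — items with X before task18: task19, task20, task21, task22, task25, task26.
Union: task19, task20, task21, task22, task25, task26.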